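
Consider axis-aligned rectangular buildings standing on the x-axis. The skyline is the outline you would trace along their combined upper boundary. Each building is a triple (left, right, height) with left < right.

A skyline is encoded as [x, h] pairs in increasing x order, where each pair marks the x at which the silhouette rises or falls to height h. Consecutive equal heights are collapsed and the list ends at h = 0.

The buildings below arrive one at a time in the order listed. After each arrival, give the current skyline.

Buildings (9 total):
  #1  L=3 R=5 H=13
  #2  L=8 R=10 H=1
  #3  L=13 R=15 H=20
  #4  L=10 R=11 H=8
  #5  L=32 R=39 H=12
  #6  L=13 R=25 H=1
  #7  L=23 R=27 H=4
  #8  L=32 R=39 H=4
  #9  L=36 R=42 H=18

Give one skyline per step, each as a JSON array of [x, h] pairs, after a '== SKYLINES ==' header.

== SKYLINES ==
[[3,13],[5,0]]
[[3,13],[5,0],[8,1],[10,0]]
[[3,13],[5,0],[8,1],[10,0],[13,20],[15,0]]
[[3,13],[5,0],[8,1],[10,8],[11,0],[13,20],[15,0]]
[[3,13],[5,0],[8,1],[10,8],[11,0],[13,20],[15,0],[32,12],[39,0]]
[[3,13],[5,0],[8,1],[10,8],[11,0],[13,20],[15,1],[25,0],[32,12],[39,0]]
[[3,13],[5,0],[8,1],[10,8],[11,0],[13,20],[15,1],[23,4],[27,0],[32,12],[39,0]]
[[3,13],[5,0],[8,1],[10,8],[11,0],[13,20],[15,1],[23,4],[27,0],[32,12],[39,0]]
[[3,13],[5,0],[8,1],[10,8],[11,0],[13,20],[15,1],[23,4],[27,0],[32,12],[36,18],[42,0]]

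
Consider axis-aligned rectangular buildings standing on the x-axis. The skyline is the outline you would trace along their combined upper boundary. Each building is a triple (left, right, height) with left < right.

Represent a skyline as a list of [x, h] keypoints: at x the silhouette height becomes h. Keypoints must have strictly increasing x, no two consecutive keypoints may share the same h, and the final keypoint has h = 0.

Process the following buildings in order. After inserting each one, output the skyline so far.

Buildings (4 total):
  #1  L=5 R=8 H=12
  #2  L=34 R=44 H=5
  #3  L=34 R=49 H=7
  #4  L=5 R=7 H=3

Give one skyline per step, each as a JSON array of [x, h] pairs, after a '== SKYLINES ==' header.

== SKYLINES ==
[[5,12],[8,0]]
[[5,12],[8,0],[34,5],[44,0]]
[[5,12],[8,0],[34,7],[49,0]]
[[5,12],[8,0],[34,7],[49,0]]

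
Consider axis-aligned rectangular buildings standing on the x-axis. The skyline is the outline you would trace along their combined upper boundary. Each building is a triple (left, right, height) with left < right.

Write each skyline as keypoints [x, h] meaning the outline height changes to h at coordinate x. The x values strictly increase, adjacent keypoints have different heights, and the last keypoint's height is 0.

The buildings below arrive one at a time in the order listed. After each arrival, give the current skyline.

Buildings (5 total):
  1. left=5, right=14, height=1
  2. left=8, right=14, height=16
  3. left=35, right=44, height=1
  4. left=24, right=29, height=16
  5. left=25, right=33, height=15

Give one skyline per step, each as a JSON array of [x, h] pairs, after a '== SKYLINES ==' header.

== SKYLINES ==
[[5,1],[14,0]]
[[5,1],[8,16],[14,0]]
[[5,1],[8,16],[14,0],[35,1],[44,0]]
[[5,1],[8,16],[14,0],[24,16],[29,0],[35,1],[44,0]]
[[5,1],[8,16],[14,0],[24,16],[29,15],[33,0],[35,1],[44,0]]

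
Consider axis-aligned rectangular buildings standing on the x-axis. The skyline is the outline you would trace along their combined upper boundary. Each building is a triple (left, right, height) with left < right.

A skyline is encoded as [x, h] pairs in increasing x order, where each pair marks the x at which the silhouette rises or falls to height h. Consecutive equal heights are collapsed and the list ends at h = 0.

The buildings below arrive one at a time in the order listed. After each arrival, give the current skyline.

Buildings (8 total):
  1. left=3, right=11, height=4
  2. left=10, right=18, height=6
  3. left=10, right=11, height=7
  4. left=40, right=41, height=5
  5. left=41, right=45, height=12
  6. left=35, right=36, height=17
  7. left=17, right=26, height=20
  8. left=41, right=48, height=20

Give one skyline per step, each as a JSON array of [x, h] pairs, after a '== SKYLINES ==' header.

== SKYLINES ==
[[3,4],[11,0]]
[[3,4],[10,6],[18,0]]
[[3,4],[10,7],[11,6],[18,0]]
[[3,4],[10,7],[11,6],[18,0],[40,5],[41,0]]
[[3,4],[10,7],[11,6],[18,0],[40,5],[41,12],[45,0]]
[[3,4],[10,7],[11,6],[18,0],[35,17],[36,0],[40,5],[41,12],[45,0]]
[[3,4],[10,7],[11,6],[17,20],[26,0],[35,17],[36,0],[40,5],[41,12],[45,0]]
[[3,4],[10,7],[11,6],[17,20],[26,0],[35,17],[36,0],[40,5],[41,20],[48,0]]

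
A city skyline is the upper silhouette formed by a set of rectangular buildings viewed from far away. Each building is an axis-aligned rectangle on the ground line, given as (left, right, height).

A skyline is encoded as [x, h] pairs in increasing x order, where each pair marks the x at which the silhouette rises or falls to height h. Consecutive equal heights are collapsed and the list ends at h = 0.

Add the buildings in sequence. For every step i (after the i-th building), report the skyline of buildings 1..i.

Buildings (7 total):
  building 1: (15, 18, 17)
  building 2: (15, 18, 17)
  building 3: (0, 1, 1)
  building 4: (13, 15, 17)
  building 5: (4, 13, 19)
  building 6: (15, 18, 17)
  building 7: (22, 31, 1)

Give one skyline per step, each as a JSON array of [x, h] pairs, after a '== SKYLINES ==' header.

== SKYLINES ==
[[15,17],[18,0]]
[[15,17],[18,0]]
[[0,1],[1,0],[15,17],[18,0]]
[[0,1],[1,0],[13,17],[18,0]]
[[0,1],[1,0],[4,19],[13,17],[18,0]]
[[0,1],[1,0],[4,19],[13,17],[18,0]]
[[0,1],[1,0],[4,19],[13,17],[18,0],[22,1],[31,0]]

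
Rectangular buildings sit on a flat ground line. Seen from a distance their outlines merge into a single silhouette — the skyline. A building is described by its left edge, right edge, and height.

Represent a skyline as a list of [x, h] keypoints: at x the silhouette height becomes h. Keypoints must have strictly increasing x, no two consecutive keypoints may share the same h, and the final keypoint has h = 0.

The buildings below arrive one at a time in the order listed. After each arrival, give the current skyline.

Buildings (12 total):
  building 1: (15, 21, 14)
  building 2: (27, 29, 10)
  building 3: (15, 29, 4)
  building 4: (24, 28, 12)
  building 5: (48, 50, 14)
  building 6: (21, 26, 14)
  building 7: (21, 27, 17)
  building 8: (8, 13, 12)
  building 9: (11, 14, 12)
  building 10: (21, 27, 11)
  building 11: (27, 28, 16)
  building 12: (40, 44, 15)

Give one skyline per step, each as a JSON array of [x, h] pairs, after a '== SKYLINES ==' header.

== SKYLINES ==
[[15,14],[21,0]]
[[15,14],[21,0],[27,10],[29,0]]
[[15,14],[21,4],[27,10],[29,0]]
[[15,14],[21,4],[24,12],[28,10],[29,0]]
[[15,14],[21,4],[24,12],[28,10],[29,0],[48,14],[50,0]]
[[15,14],[26,12],[28,10],[29,0],[48,14],[50,0]]
[[15,14],[21,17],[27,12],[28,10],[29,0],[48,14],[50,0]]
[[8,12],[13,0],[15,14],[21,17],[27,12],[28,10],[29,0],[48,14],[50,0]]
[[8,12],[14,0],[15,14],[21,17],[27,12],[28,10],[29,0],[48,14],[50,0]]
[[8,12],[14,0],[15,14],[21,17],[27,12],[28,10],[29,0],[48,14],[50,0]]
[[8,12],[14,0],[15,14],[21,17],[27,16],[28,10],[29,0],[48,14],[50,0]]
[[8,12],[14,0],[15,14],[21,17],[27,16],[28,10],[29,0],[40,15],[44,0],[48,14],[50,0]]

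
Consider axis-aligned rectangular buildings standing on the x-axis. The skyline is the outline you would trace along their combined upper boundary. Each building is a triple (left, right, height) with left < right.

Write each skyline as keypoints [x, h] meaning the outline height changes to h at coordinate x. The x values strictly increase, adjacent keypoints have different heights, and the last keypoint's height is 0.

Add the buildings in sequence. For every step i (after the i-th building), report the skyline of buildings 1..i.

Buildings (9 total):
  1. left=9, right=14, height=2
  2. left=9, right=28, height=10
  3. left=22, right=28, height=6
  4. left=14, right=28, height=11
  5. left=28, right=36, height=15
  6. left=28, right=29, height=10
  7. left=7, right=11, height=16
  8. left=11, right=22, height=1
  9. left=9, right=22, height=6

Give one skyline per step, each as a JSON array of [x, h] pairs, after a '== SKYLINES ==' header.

== SKYLINES ==
[[9,2],[14,0]]
[[9,10],[28,0]]
[[9,10],[28,0]]
[[9,10],[14,11],[28,0]]
[[9,10],[14,11],[28,15],[36,0]]
[[9,10],[14,11],[28,15],[36,0]]
[[7,16],[11,10],[14,11],[28,15],[36,0]]
[[7,16],[11,10],[14,11],[28,15],[36,0]]
[[7,16],[11,10],[14,11],[28,15],[36,0]]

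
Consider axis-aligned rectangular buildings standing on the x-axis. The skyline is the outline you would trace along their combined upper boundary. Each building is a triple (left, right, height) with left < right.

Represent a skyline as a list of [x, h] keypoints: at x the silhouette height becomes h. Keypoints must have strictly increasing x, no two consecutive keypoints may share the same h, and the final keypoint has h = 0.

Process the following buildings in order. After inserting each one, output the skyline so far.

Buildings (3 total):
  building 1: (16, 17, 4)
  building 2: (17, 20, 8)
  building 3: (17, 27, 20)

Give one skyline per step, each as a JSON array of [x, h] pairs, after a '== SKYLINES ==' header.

== SKYLINES ==
[[16,4],[17,0]]
[[16,4],[17,8],[20,0]]
[[16,4],[17,20],[27,0]]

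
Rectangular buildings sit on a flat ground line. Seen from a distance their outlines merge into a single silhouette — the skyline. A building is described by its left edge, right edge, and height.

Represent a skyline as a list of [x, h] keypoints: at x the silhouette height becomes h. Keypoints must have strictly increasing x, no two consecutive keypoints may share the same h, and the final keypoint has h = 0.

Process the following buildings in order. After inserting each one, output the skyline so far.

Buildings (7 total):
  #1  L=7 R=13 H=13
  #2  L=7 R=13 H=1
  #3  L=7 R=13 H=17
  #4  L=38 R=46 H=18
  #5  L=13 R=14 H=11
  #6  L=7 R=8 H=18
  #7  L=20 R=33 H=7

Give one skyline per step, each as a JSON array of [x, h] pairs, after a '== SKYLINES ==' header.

== SKYLINES ==
[[7,13],[13,0]]
[[7,13],[13,0]]
[[7,17],[13,0]]
[[7,17],[13,0],[38,18],[46,0]]
[[7,17],[13,11],[14,0],[38,18],[46,0]]
[[7,18],[8,17],[13,11],[14,0],[38,18],[46,0]]
[[7,18],[8,17],[13,11],[14,0],[20,7],[33,0],[38,18],[46,0]]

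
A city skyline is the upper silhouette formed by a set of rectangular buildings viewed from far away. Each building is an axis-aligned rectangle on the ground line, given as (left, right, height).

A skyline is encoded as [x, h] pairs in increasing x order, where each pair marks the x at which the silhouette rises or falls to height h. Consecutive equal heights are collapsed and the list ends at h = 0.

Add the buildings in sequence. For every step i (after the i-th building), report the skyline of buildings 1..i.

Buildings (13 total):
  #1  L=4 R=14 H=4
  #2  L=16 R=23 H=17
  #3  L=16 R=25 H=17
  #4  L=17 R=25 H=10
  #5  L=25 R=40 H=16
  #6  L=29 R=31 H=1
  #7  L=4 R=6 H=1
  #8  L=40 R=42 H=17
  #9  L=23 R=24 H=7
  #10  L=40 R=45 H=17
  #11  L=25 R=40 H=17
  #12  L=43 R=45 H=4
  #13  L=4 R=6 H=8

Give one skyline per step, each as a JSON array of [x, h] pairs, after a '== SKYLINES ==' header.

== SKYLINES ==
[[4,4],[14,0]]
[[4,4],[14,0],[16,17],[23,0]]
[[4,4],[14,0],[16,17],[25,0]]
[[4,4],[14,0],[16,17],[25,0]]
[[4,4],[14,0],[16,17],[25,16],[40,0]]
[[4,4],[14,0],[16,17],[25,16],[40,0]]
[[4,4],[14,0],[16,17],[25,16],[40,0]]
[[4,4],[14,0],[16,17],[25,16],[40,17],[42,0]]
[[4,4],[14,0],[16,17],[25,16],[40,17],[42,0]]
[[4,4],[14,0],[16,17],[25,16],[40,17],[45,0]]
[[4,4],[14,0],[16,17],[45,0]]
[[4,4],[14,0],[16,17],[45,0]]
[[4,8],[6,4],[14,0],[16,17],[45,0]]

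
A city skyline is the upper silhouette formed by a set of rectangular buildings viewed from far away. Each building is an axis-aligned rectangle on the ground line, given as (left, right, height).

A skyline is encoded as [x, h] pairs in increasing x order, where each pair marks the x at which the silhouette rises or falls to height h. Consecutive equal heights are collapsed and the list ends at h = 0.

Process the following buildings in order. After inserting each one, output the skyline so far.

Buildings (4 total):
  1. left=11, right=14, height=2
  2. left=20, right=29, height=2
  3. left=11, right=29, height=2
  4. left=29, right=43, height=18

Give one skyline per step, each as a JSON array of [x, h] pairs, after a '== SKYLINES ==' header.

== SKYLINES ==
[[11,2],[14,0]]
[[11,2],[14,0],[20,2],[29,0]]
[[11,2],[29,0]]
[[11,2],[29,18],[43,0]]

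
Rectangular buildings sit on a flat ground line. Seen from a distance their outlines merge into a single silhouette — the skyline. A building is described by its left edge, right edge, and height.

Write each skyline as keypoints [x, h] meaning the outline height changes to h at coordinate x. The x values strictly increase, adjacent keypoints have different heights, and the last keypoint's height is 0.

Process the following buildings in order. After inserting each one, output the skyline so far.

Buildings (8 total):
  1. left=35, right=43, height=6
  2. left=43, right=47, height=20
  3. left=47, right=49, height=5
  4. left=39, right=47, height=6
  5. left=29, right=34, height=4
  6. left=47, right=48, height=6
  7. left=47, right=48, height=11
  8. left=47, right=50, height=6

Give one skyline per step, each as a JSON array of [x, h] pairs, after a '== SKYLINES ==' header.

== SKYLINES ==
[[35,6],[43,0]]
[[35,6],[43,20],[47,0]]
[[35,6],[43,20],[47,5],[49,0]]
[[35,6],[43,20],[47,5],[49,0]]
[[29,4],[34,0],[35,6],[43,20],[47,5],[49,0]]
[[29,4],[34,0],[35,6],[43,20],[47,6],[48,5],[49,0]]
[[29,4],[34,0],[35,6],[43,20],[47,11],[48,5],[49,0]]
[[29,4],[34,0],[35,6],[43,20],[47,11],[48,6],[50,0]]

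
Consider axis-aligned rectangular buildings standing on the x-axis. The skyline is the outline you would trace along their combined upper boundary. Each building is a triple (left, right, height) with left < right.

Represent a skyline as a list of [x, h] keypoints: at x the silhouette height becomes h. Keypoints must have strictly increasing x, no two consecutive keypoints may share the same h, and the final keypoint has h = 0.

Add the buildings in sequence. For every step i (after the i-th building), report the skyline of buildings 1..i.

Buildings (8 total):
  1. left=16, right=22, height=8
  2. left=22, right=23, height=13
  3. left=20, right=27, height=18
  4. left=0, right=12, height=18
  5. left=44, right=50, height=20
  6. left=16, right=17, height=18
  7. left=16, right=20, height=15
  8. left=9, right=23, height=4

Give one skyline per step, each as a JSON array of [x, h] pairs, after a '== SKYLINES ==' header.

== SKYLINES ==
[[16,8],[22,0]]
[[16,8],[22,13],[23,0]]
[[16,8],[20,18],[27,0]]
[[0,18],[12,0],[16,8],[20,18],[27,0]]
[[0,18],[12,0],[16,8],[20,18],[27,0],[44,20],[50,0]]
[[0,18],[12,0],[16,18],[17,8],[20,18],[27,0],[44,20],[50,0]]
[[0,18],[12,0],[16,18],[17,15],[20,18],[27,0],[44,20],[50,0]]
[[0,18],[12,4],[16,18],[17,15],[20,18],[27,0],[44,20],[50,0]]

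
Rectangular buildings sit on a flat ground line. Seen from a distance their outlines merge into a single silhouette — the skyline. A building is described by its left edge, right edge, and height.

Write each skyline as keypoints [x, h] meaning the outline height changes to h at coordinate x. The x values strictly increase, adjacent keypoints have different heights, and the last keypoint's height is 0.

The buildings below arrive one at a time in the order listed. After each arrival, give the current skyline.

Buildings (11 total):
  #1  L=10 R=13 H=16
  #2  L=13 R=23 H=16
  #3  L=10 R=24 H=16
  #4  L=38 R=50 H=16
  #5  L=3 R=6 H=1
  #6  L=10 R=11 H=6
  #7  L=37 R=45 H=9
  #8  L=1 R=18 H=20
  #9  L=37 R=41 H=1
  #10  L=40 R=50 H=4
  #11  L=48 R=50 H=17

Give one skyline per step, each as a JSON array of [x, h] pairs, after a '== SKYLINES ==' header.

== SKYLINES ==
[[10,16],[13,0]]
[[10,16],[23,0]]
[[10,16],[24,0]]
[[10,16],[24,0],[38,16],[50,0]]
[[3,1],[6,0],[10,16],[24,0],[38,16],[50,0]]
[[3,1],[6,0],[10,16],[24,0],[38,16],[50,0]]
[[3,1],[6,0],[10,16],[24,0],[37,9],[38,16],[50,0]]
[[1,20],[18,16],[24,0],[37,9],[38,16],[50,0]]
[[1,20],[18,16],[24,0],[37,9],[38,16],[50,0]]
[[1,20],[18,16],[24,0],[37,9],[38,16],[50,0]]
[[1,20],[18,16],[24,0],[37,9],[38,16],[48,17],[50,0]]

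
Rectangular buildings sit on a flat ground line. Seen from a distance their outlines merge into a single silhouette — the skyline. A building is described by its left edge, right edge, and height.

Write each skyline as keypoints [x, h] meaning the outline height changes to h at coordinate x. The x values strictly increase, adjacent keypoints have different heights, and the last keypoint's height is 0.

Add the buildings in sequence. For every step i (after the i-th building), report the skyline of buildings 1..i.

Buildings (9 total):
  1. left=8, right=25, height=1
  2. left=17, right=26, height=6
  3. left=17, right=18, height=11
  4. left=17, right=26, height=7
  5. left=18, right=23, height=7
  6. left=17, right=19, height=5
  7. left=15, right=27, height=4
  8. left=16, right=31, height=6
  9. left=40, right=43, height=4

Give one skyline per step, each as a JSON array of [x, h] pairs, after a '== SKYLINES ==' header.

== SKYLINES ==
[[8,1],[25,0]]
[[8,1],[17,6],[26,0]]
[[8,1],[17,11],[18,6],[26,0]]
[[8,1],[17,11],[18,7],[26,0]]
[[8,1],[17,11],[18,7],[26,0]]
[[8,1],[17,11],[18,7],[26,0]]
[[8,1],[15,4],[17,11],[18,7],[26,4],[27,0]]
[[8,1],[15,4],[16,6],[17,11],[18,7],[26,6],[31,0]]
[[8,1],[15,4],[16,6],[17,11],[18,7],[26,6],[31,0],[40,4],[43,0]]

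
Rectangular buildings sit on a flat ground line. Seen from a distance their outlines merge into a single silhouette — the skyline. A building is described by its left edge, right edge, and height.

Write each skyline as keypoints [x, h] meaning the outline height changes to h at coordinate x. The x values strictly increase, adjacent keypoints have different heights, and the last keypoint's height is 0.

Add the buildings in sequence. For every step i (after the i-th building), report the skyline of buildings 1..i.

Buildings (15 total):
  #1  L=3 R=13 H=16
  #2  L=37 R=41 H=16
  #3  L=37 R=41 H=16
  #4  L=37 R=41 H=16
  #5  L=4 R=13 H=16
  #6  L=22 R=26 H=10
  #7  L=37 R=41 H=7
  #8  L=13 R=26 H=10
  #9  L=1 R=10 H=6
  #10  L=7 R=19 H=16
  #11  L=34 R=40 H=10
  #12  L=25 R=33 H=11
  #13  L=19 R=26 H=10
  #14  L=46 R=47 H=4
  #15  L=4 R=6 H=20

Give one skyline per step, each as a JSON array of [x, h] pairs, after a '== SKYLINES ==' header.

== SKYLINES ==
[[3,16],[13,0]]
[[3,16],[13,0],[37,16],[41,0]]
[[3,16],[13,0],[37,16],[41,0]]
[[3,16],[13,0],[37,16],[41,0]]
[[3,16],[13,0],[37,16],[41,0]]
[[3,16],[13,0],[22,10],[26,0],[37,16],[41,0]]
[[3,16],[13,0],[22,10],[26,0],[37,16],[41,0]]
[[3,16],[13,10],[26,0],[37,16],[41,0]]
[[1,6],[3,16],[13,10],[26,0],[37,16],[41,0]]
[[1,6],[3,16],[19,10],[26,0],[37,16],[41,0]]
[[1,6],[3,16],[19,10],[26,0],[34,10],[37,16],[41,0]]
[[1,6],[3,16],[19,10],[25,11],[33,0],[34,10],[37,16],[41,0]]
[[1,6],[3,16],[19,10],[25,11],[33,0],[34,10],[37,16],[41,0]]
[[1,6],[3,16],[19,10],[25,11],[33,0],[34,10],[37,16],[41,0],[46,4],[47,0]]
[[1,6],[3,16],[4,20],[6,16],[19,10],[25,11],[33,0],[34,10],[37,16],[41,0],[46,4],[47,0]]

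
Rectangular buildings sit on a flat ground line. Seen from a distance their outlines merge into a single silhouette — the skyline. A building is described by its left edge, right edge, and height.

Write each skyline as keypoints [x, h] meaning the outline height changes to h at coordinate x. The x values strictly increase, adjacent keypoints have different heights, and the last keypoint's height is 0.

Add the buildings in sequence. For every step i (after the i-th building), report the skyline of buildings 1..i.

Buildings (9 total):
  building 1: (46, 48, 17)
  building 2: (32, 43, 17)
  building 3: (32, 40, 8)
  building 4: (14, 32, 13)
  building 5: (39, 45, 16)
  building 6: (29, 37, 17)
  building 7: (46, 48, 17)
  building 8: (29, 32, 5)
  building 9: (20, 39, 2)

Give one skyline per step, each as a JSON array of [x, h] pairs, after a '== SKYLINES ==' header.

== SKYLINES ==
[[46,17],[48,0]]
[[32,17],[43,0],[46,17],[48,0]]
[[32,17],[43,0],[46,17],[48,0]]
[[14,13],[32,17],[43,0],[46,17],[48,0]]
[[14,13],[32,17],[43,16],[45,0],[46,17],[48,0]]
[[14,13],[29,17],[43,16],[45,0],[46,17],[48,0]]
[[14,13],[29,17],[43,16],[45,0],[46,17],[48,0]]
[[14,13],[29,17],[43,16],[45,0],[46,17],[48,0]]
[[14,13],[29,17],[43,16],[45,0],[46,17],[48,0]]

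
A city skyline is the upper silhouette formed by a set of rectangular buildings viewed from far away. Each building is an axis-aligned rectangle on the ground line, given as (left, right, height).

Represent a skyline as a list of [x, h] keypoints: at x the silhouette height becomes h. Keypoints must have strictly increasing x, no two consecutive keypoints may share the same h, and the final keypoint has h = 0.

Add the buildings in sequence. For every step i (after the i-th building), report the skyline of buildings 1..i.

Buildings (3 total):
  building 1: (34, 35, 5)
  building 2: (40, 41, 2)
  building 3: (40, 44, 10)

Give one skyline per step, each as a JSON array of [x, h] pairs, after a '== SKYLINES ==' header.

== SKYLINES ==
[[34,5],[35,0]]
[[34,5],[35,0],[40,2],[41,0]]
[[34,5],[35,0],[40,10],[44,0]]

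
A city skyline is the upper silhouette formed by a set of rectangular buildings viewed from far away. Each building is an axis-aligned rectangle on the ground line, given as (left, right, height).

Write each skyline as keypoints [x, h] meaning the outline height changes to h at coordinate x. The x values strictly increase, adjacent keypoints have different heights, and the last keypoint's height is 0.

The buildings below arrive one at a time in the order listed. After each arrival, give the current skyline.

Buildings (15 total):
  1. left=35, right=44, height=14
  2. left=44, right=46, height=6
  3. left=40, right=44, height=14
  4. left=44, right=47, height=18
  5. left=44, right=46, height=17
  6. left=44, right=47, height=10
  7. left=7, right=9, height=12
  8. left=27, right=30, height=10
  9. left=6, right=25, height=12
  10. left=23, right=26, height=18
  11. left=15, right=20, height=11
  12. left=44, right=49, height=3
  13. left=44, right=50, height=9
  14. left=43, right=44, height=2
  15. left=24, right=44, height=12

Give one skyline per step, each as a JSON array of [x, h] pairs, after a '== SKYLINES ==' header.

== SKYLINES ==
[[35,14],[44,0]]
[[35,14],[44,6],[46,0]]
[[35,14],[44,6],[46,0]]
[[35,14],[44,18],[47,0]]
[[35,14],[44,18],[47,0]]
[[35,14],[44,18],[47,0]]
[[7,12],[9,0],[35,14],[44,18],[47,0]]
[[7,12],[9,0],[27,10],[30,0],[35,14],[44,18],[47,0]]
[[6,12],[25,0],[27,10],[30,0],[35,14],[44,18],[47,0]]
[[6,12],[23,18],[26,0],[27,10],[30,0],[35,14],[44,18],[47,0]]
[[6,12],[23,18],[26,0],[27,10],[30,0],[35,14],[44,18],[47,0]]
[[6,12],[23,18],[26,0],[27,10],[30,0],[35,14],[44,18],[47,3],[49,0]]
[[6,12],[23,18],[26,0],[27,10],[30,0],[35,14],[44,18],[47,9],[50,0]]
[[6,12],[23,18],[26,0],[27,10],[30,0],[35,14],[44,18],[47,9],[50,0]]
[[6,12],[23,18],[26,12],[35,14],[44,18],[47,9],[50,0]]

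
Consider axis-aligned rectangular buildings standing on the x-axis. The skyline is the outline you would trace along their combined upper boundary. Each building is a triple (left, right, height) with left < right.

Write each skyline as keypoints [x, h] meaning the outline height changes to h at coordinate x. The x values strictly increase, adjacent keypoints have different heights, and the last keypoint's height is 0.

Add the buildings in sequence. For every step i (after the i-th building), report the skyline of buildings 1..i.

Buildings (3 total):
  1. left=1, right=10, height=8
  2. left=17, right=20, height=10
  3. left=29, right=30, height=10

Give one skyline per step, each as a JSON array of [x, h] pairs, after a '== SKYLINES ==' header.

== SKYLINES ==
[[1,8],[10,0]]
[[1,8],[10,0],[17,10],[20,0]]
[[1,8],[10,0],[17,10],[20,0],[29,10],[30,0]]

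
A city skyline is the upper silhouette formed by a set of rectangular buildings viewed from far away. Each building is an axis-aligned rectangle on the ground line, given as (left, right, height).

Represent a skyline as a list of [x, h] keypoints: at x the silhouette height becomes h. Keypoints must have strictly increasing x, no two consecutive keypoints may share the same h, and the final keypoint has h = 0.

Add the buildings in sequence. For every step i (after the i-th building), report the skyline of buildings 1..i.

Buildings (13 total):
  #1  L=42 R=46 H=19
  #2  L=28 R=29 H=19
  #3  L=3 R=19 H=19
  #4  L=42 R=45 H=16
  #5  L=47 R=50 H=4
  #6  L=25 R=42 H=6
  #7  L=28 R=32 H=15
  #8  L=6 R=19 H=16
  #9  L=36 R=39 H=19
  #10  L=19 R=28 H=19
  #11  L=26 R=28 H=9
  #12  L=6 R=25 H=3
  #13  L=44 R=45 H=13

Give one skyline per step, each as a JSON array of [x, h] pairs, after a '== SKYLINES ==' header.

== SKYLINES ==
[[42,19],[46,0]]
[[28,19],[29,0],[42,19],[46,0]]
[[3,19],[19,0],[28,19],[29,0],[42,19],[46,0]]
[[3,19],[19,0],[28,19],[29,0],[42,19],[46,0]]
[[3,19],[19,0],[28,19],[29,0],[42,19],[46,0],[47,4],[50,0]]
[[3,19],[19,0],[25,6],[28,19],[29,6],[42,19],[46,0],[47,4],[50,0]]
[[3,19],[19,0],[25,6],[28,19],[29,15],[32,6],[42,19],[46,0],[47,4],[50,0]]
[[3,19],[19,0],[25,6],[28,19],[29,15],[32,6],[42,19],[46,0],[47,4],[50,0]]
[[3,19],[19,0],[25,6],[28,19],[29,15],[32,6],[36,19],[39,6],[42,19],[46,0],[47,4],[50,0]]
[[3,19],[29,15],[32,6],[36,19],[39,6],[42,19],[46,0],[47,4],[50,0]]
[[3,19],[29,15],[32,6],[36,19],[39,6],[42,19],[46,0],[47,4],[50,0]]
[[3,19],[29,15],[32,6],[36,19],[39,6],[42,19],[46,0],[47,4],[50,0]]
[[3,19],[29,15],[32,6],[36,19],[39,6],[42,19],[46,0],[47,4],[50,0]]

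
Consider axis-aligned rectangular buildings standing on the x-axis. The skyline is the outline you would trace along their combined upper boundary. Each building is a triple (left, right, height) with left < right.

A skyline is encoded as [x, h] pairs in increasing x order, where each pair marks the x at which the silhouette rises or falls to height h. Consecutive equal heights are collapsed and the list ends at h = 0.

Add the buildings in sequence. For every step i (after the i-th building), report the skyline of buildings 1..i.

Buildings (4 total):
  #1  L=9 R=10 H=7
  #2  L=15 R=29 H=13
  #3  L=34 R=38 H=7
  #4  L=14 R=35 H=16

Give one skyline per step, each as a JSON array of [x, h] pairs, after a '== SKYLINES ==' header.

== SKYLINES ==
[[9,7],[10,0]]
[[9,7],[10,0],[15,13],[29,0]]
[[9,7],[10,0],[15,13],[29,0],[34,7],[38,0]]
[[9,7],[10,0],[14,16],[35,7],[38,0]]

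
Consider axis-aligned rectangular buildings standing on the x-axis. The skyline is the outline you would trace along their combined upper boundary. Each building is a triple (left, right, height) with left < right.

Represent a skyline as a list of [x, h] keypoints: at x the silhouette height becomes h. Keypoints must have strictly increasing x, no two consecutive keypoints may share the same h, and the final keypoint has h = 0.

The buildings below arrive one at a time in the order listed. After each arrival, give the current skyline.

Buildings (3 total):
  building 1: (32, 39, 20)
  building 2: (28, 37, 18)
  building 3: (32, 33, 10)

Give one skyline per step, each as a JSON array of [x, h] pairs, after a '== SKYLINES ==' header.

== SKYLINES ==
[[32,20],[39,0]]
[[28,18],[32,20],[39,0]]
[[28,18],[32,20],[39,0]]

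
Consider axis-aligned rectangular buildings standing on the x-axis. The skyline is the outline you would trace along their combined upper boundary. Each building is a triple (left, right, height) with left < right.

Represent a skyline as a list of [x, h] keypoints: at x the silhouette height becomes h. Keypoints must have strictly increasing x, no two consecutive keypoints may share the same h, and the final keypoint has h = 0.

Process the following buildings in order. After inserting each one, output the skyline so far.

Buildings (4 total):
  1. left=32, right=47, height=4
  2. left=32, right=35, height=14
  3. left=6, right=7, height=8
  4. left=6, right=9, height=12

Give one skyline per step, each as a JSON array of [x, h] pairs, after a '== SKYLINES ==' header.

== SKYLINES ==
[[32,4],[47,0]]
[[32,14],[35,4],[47,0]]
[[6,8],[7,0],[32,14],[35,4],[47,0]]
[[6,12],[9,0],[32,14],[35,4],[47,0]]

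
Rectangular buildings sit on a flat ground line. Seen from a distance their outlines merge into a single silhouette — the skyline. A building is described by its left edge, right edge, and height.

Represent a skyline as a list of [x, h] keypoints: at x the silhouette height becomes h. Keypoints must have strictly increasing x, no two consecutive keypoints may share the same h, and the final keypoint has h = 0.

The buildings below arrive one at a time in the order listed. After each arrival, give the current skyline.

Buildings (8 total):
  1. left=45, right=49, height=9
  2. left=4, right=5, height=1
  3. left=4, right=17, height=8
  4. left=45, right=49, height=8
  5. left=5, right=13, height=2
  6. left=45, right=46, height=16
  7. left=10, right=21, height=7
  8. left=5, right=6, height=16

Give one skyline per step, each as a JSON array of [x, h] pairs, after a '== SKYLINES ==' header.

== SKYLINES ==
[[45,9],[49,0]]
[[4,1],[5,0],[45,9],[49,0]]
[[4,8],[17,0],[45,9],[49,0]]
[[4,8],[17,0],[45,9],[49,0]]
[[4,8],[17,0],[45,9],[49,0]]
[[4,8],[17,0],[45,16],[46,9],[49,0]]
[[4,8],[17,7],[21,0],[45,16],[46,9],[49,0]]
[[4,8],[5,16],[6,8],[17,7],[21,0],[45,16],[46,9],[49,0]]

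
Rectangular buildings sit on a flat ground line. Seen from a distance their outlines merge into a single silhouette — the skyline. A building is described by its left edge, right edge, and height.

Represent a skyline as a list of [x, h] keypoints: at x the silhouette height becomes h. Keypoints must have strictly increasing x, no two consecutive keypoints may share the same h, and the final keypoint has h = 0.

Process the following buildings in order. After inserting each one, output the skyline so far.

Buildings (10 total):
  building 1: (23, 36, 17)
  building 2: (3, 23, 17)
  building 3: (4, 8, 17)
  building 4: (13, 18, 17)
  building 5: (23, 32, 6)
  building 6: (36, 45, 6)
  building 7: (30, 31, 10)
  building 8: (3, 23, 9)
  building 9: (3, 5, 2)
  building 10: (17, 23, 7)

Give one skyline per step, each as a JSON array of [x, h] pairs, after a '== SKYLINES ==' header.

== SKYLINES ==
[[23,17],[36,0]]
[[3,17],[36,0]]
[[3,17],[36,0]]
[[3,17],[36,0]]
[[3,17],[36,0]]
[[3,17],[36,6],[45,0]]
[[3,17],[36,6],[45,0]]
[[3,17],[36,6],[45,0]]
[[3,17],[36,6],[45,0]]
[[3,17],[36,6],[45,0]]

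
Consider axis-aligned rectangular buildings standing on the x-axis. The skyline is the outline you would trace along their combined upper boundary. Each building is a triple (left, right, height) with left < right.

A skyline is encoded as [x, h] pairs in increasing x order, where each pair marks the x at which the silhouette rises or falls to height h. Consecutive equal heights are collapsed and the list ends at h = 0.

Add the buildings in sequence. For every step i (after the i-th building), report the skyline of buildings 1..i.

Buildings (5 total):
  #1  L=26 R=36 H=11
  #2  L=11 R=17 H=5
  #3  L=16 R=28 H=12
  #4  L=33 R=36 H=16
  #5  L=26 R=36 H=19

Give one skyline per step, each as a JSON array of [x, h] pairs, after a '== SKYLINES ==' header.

== SKYLINES ==
[[26,11],[36,0]]
[[11,5],[17,0],[26,11],[36,0]]
[[11,5],[16,12],[28,11],[36,0]]
[[11,5],[16,12],[28,11],[33,16],[36,0]]
[[11,5],[16,12],[26,19],[36,0]]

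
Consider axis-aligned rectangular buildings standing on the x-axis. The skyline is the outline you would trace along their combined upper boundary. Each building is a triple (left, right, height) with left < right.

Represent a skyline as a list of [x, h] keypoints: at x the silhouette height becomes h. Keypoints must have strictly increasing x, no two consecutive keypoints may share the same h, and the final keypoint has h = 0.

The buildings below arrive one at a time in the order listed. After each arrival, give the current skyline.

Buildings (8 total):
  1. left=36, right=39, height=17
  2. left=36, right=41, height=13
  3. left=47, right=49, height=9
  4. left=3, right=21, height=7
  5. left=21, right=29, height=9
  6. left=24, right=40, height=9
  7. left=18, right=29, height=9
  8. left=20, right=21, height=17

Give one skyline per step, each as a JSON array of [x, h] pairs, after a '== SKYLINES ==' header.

== SKYLINES ==
[[36,17],[39,0]]
[[36,17],[39,13],[41,0]]
[[36,17],[39,13],[41,0],[47,9],[49,0]]
[[3,7],[21,0],[36,17],[39,13],[41,0],[47,9],[49,0]]
[[3,7],[21,9],[29,0],[36,17],[39,13],[41,0],[47,9],[49,0]]
[[3,7],[21,9],[36,17],[39,13],[41,0],[47,9],[49,0]]
[[3,7],[18,9],[36,17],[39,13],[41,0],[47,9],[49,0]]
[[3,7],[18,9],[20,17],[21,9],[36,17],[39,13],[41,0],[47,9],[49,0]]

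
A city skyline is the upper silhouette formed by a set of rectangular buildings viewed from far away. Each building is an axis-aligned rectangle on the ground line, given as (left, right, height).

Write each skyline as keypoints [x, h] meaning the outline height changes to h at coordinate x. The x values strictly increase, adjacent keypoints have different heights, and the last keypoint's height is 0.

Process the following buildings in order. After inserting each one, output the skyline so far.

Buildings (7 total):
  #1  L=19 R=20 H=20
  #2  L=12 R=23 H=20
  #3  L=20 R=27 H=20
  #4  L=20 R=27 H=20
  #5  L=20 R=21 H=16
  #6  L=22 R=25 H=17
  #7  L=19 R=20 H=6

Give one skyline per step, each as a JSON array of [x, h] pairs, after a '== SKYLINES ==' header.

== SKYLINES ==
[[19,20],[20,0]]
[[12,20],[23,0]]
[[12,20],[27,0]]
[[12,20],[27,0]]
[[12,20],[27,0]]
[[12,20],[27,0]]
[[12,20],[27,0]]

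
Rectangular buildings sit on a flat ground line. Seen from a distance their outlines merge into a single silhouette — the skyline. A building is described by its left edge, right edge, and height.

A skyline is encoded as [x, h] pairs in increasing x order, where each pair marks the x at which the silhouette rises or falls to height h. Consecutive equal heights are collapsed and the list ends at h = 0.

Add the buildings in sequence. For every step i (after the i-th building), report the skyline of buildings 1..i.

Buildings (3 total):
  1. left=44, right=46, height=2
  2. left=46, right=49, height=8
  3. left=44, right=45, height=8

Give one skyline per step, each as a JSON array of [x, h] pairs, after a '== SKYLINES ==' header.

== SKYLINES ==
[[44,2],[46,0]]
[[44,2],[46,8],[49,0]]
[[44,8],[45,2],[46,8],[49,0]]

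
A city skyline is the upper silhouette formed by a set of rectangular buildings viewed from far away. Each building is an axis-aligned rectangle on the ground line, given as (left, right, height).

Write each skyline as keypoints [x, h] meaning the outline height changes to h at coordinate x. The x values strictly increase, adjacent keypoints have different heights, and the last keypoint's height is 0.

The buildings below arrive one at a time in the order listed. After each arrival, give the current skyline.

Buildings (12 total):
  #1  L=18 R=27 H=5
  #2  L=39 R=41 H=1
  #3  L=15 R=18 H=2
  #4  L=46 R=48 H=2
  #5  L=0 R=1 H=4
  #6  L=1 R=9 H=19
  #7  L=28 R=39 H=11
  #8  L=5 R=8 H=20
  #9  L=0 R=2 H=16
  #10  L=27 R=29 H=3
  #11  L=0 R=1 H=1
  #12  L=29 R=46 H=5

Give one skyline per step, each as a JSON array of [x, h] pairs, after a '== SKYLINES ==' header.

== SKYLINES ==
[[18,5],[27,0]]
[[18,5],[27,0],[39,1],[41,0]]
[[15,2],[18,5],[27,0],[39,1],[41,0]]
[[15,2],[18,5],[27,0],[39,1],[41,0],[46,2],[48,0]]
[[0,4],[1,0],[15,2],[18,5],[27,0],[39,1],[41,0],[46,2],[48,0]]
[[0,4],[1,19],[9,0],[15,2],[18,5],[27,0],[39,1],[41,0],[46,2],[48,0]]
[[0,4],[1,19],[9,0],[15,2],[18,5],[27,0],[28,11],[39,1],[41,0],[46,2],[48,0]]
[[0,4],[1,19],[5,20],[8,19],[9,0],[15,2],[18,5],[27,0],[28,11],[39,1],[41,0],[46,2],[48,0]]
[[0,16],[1,19],[5,20],[8,19],[9,0],[15,2],[18,5],[27,0],[28,11],[39,1],[41,0],[46,2],[48,0]]
[[0,16],[1,19],[5,20],[8,19],[9,0],[15,2],[18,5],[27,3],[28,11],[39,1],[41,0],[46,2],[48,0]]
[[0,16],[1,19],[5,20],[8,19],[9,0],[15,2],[18,5],[27,3],[28,11],[39,1],[41,0],[46,2],[48,0]]
[[0,16],[1,19],[5,20],[8,19],[9,0],[15,2],[18,5],[27,3],[28,11],[39,5],[46,2],[48,0]]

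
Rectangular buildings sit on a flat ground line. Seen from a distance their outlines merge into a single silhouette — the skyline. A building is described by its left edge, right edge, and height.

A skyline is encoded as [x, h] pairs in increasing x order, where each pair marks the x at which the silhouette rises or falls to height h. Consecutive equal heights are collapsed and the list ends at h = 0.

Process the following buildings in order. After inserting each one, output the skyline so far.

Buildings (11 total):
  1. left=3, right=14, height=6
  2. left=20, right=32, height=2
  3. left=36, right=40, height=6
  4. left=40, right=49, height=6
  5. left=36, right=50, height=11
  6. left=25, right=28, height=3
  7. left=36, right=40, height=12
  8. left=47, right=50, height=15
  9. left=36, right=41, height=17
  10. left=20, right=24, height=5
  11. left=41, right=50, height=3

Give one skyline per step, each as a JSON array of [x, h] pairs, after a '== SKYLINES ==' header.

== SKYLINES ==
[[3,6],[14,0]]
[[3,6],[14,0],[20,2],[32,0]]
[[3,6],[14,0],[20,2],[32,0],[36,6],[40,0]]
[[3,6],[14,0],[20,2],[32,0],[36,6],[49,0]]
[[3,6],[14,0],[20,2],[32,0],[36,11],[50,0]]
[[3,6],[14,0],[20,2],[25,3],[28,2],[32,0],[36,11],[50,0]]
[[3,6],[14,0],[20,2],[25,3],[28,2],[32,0],[36,12],[40,11],[50,0]]
[[3,6],[14,0],[20,2],[25,3],[28,2],[32,0],[36,12],[40,11],[47,15],[50,0]]
[[3,6],[14,0],[20,2],[25,3],[28,2],[32,0],[36,17],[41,11],[47,15],[50,0]]
[[3,6],[14,0],[20,5],[24,2],[25,3],[28,2],[32,0],[36,17],[41,11],[47,15],[50,0]]
[[3,6],[14,0],[20,5],[24,2],[25,3],[28,2],[32,0],[36,17],[41,11],[47,15],[50,0]]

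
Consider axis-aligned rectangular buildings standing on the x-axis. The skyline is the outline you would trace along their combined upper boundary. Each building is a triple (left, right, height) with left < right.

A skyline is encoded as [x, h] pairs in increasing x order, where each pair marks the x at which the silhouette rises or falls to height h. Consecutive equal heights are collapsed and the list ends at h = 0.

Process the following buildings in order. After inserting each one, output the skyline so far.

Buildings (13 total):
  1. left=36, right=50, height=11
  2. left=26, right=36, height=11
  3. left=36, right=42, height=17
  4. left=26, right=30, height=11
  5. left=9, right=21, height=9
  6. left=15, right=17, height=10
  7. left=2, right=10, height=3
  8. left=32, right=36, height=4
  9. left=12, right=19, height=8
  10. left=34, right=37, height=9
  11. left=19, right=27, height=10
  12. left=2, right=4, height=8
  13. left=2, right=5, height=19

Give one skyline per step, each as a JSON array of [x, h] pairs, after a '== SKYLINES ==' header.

== SKYLINES ==
[[36,11],[50,0]]
[[26,11],[50,0]]
[[26,11],[36,17],[42,11],[50,0]]
[[26,11],[36,17],[42,11],[50,0]]
[[9,9],[21,0],[26,11],[36,17],[42,11],[50,0]]
[[9,9],[15,10],[17,9],[21,0],[26,11],[36,17],[42,11],[50,0]]
[[2,3],[9,9],[15,10],[17,9],[21,0],[26,11],[36,17],[42,11],[50,0]]
[[2,3],[9,9],[15,10],[17,9],[21,0],[26,11],[36,17],[42,11],[50,0]]
[[2,3],[9,9],[15,10],[17,9],[21,0],[26,11],[36,17],[42,11],[50,0]]
[[2,3],[9,9],[15,10],[17,9],[21,0],[26,11],[36,17],[42,11],[50,0]]
[[2,3],[9,9],[15,10],[17,9],[19,10],[26,11],[36,17],[42,11],[50,0]]
[[2,8],[4,3],[9,9],[15,10],[17,9],[19,10],[26,11],[36,17],[42,11],[50,0]]
[[2,19],[5,3],[9,9],[15,10],[17,9],[19,10],[26,11],[36,17],[42,11],[50,0]]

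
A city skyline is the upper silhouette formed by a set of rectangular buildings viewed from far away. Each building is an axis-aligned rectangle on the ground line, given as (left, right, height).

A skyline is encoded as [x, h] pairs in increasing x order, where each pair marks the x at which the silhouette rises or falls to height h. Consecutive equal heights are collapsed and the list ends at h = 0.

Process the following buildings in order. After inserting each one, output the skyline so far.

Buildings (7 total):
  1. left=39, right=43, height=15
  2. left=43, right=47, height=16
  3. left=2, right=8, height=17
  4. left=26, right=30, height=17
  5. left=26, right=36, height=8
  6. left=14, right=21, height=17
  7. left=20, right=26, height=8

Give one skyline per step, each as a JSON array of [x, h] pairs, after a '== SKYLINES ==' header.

== SKYLINES ==
[[39,15],[43,0]]
[[39,15],[43,16],[47,0]]
[[2,17],[8,0],[39,15],[43,16],[47,0]]
[[2,17],[8,0],[26,17],[30,0],[39,15],[43,16],[47,0]]
[[2,17],[8,0],[26,17],[30,8],[36,0],[39,15],[43,16],[47,0]]
[[2,17],[8,0],[14,17],[21,0],[26,17],[30,8],[36,0],[39,15],[43,16],[47,0]]
[[2,17],[8,0],[14,17],[21,8],[26,17],[30,8],[36,0],[39,15],[43,16],[47,0]]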